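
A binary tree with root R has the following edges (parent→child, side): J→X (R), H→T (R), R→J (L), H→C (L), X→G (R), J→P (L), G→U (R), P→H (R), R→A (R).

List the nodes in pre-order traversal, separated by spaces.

R J P H C T X G U A

Pre-order visits the node, then its left subtree, then its right subtree.
Visit R.
At R: go left to J.
  Visit J.
  At J: go left to P.
    Visit P.
    At P: no left child.
    At P: go right to H.
      Visit H.
      At H: go left to C.
        C is a leaf — visit C.
      At H: go right to T.
        T is a leaf — visit T.
  At J: go right to X.
    Visit X.
    At X: no left child.
    At X: go right to G.
      Visit G.
      At G: no left child.
      At G: go right to U.
        U is a leaf — visit U.
At R: go right to A.
  A is a leaf — visit A.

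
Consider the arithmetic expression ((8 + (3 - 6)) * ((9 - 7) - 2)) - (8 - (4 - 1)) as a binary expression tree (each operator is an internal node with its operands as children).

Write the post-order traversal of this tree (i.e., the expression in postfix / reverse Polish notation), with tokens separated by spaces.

Post-order on an expression tree gives postfix notation: for each operator, emit left operand, right operand, then the operator.

8 3 6 - + 9 7 - 2 - * 8 4 1 - - -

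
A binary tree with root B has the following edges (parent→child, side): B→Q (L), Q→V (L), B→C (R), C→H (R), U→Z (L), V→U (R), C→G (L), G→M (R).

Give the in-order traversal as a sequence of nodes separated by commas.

In-order visits the left subtree, then the node, then the right subtree.
At B: go left to Q.
  At Q: go left to V.
    At V: no left child.
    Visit V.
    At V: go right to U.
      At U: go left to Z.
        Z is a leaf — visit Z.
      Visit U.
      At U: no right child.
  Visit Q.
  At Q: no right child.
Visit B.
At B: go right to C.
  At C: go left to G.
    At G: no left child.
    Visit G.
    At G: go right to M.
      M is a leaf — visit M.
  Visit C.
  At C: go right to H.
    H is a leaf — visit H.

V, Z, U, Q, B, G, M, C, H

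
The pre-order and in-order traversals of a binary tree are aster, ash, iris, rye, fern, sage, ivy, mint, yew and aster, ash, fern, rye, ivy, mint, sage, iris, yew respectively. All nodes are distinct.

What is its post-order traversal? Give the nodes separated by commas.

The first element of pre-order is the root; it splits in-order into left and right subtrees.
Root aster: left subtree has 0 nodes { }, right has 8 {ash, fern, rye, ivy, mint, sage, iris, yew}.
  Root ash: left subtree has 0 nodes { }, right has 7 {fern, rye, ivy, mint, sage, iris, yew}.
    Root iris: left subtree has 5 nodes {fern, rye, ivy, mint, sage}, right has 1 {yew}.
      Root rye: left subtree has 1 node {fern}, right has 3 {ivy, mint, sage}.
        Root sage: left subtree has 2 nodes {ivy, mint}, right has 0 { }.
          Root ivy: left subtree has 0 nodes { }, right has 1 {mint}.

fern, mint, ivy, sage, rye, yew, iris, ash, aster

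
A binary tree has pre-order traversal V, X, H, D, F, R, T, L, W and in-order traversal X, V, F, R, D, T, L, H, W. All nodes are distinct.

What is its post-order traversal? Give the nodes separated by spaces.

The first element of pre-order is the root; it splits in-order into left and right subtrees.
Root V: left subtree has 1 node {X}, right has 7 {F, R, D, T, L, H, W}.
  Root H: left subtree has 5 nodes {F, R, D, T, L}, right has 1 {W}.
    Root D: left subtree has 2 nodes {F, R}, right has 2 {T, L}.
      Root F: left subtree has 0 nodes { }, right has 1 {R}.
      Root T: left subtree has 0 nodes { }, right has 1 {L}.

X R F L T D W H V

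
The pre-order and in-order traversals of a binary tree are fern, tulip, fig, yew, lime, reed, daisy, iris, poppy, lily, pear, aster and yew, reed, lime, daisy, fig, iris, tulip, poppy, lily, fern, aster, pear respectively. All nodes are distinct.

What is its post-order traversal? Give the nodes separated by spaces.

reed daisy lime yew iris fig lily poppy tulip aster pear fern

The first element of pre-order is the root; it splits in-order into left and right subtrees.
Root fern: left subtree has 9 nodes {yew, reed, lime, daisy, fig, iris, tulip, poppy, lily}, right has 2 {aster, pear}.
  Root tulip: left subtree has 6 nodes {yew, reed, lime, daisy, fig, iris}, right has 2 {poppy, lily}.
    Root fig: left subtree has 4 nodes {yew, reed, lime, daisy}, right has 1 {iris}.
      Root yew: left subtree has 0 nodes { }, right has 3 {reed, lime, daisy}.
        Root lime: left subtree has 1 node {reed}, right has 1 {daisy}.
    Root poppy: left subtree has 0 nodes { }, right has 1 {lily}.
  Root pear: left subtree has 1 node {aster}, right has 0 { }.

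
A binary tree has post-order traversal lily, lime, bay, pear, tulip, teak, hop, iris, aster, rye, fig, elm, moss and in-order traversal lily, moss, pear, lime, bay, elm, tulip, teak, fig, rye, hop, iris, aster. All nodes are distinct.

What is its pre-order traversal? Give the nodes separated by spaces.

The last element of post-order is the root; it splits in-order into left and right subtrees.
Root moss: left subtree has 1 node {lily}, right has 11 {pear, lime, bay, elm, tulip, teak, fig, rye, hop, iris, aster}.
  Root elm: left subtree has 3 nodes {pear, lime, bay}, right has 7 {tulip, teak, fig, rye, hop, iris, aster}.
    Root pear: left subtree has 0 nodes { }, right has 2 {lime, bay}.
      Root bay: left subtree has 1 node {lime}, right has 0 { }.
    Root fig: left subtree has 2 nodes {tulip, teak}, right has 4 {rye, hop, iris, aster}.
      Root teak: left subtree has 1 node {tulip}, right has 0 { }.
      Root rye: left subtree has 0 nodes { }, right has 3 {hop, iris, aster}.
        Root aster: left subtree has 2 nodes {hop, iris}, right has 0 { }.
          Root iris: left subtree has 1 node {hop}, right has 0 { }.

moss lily elm pear bay lime fig teak tulip rye aster iris hop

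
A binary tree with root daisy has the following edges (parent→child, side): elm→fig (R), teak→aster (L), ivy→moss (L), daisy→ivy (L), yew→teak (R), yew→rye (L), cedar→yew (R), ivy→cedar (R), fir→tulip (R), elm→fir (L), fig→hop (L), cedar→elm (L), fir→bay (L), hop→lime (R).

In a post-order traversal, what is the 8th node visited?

elm

Post-order visits the left subtree, then the right subtree, then the node.
At daisy: go left to ivy.
  At ivy: go left to moss.
    moss is a leaf — visit moss.
  At ivy: go right to cedar.
    At cedar: go left to elm.
      At elm: go left to fir.
        At fir: go left to bay.
          bay is a leaf — visit bay.
        At fir: go right to tulip.
          tulip is a leaf — visit tulip.
        Visit fir.
      At elm: go right to fig.
        At fig: go left to hop.
          At hop: no left child.
          At hop: go right to lime.
            lime is a leaf — visit lime.
          Visit hop.
        At fig: no right child.
        Visit fig.
      Visit elm.
    At cedar: go right to yew.
      At yew: go left to rye.
        rye is a leaf — visit rye.
      At yew: go right to teak.
        At teak: go left to aster.
          aster is a leaf — visit aster.
        At teak: no right child.
        Visit teak.
      Visit yew.
    Visit cedar.
  Visit ivy.
At daisy: no right child.
Visit daisy.
Full post-order sequence: moss, bay, tulip, fir, lime, hop, fig, elm, rye, aster, teak, yew, cedar, ivy, daisy.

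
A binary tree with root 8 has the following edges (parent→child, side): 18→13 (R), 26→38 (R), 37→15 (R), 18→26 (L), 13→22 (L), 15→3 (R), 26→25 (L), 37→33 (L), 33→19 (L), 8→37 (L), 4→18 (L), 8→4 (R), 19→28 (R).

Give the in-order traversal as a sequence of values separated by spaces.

In-order visits the left subtree, then the node, then the right subtree.
At 8: go left to 37.
  At 37: go left to 33.
    At 33: go left to 19.
      At 19: no left child.
      Visit 19.
      At 19: go right to 28.
        28 is a leaf — visit 28.
    Visit 33.
    At 33: no right child.
  Visit 37.
  At 37: go right to 15.
    At 15: no left child.
    Visit 15.
    At 15: go right to 3.
      3 is a leaf — visit 3.
Visit 8.
At 8: go right to 4.
  At 4: go left to 18.
    At 18: go left to 26.
      At 26: go left to 25.
        25 is a leaf — visit 25.
      Visit 26.
      At 26: go right to 38.
        38 is a leaf — visit 38.
    Visit 18.
    At 18: go right to 13.
      At 13: go left to 22.
        22 is a leaf — visit 22.
      Visit 13.
      At 13: no right child.
  Visit 4.
  At 4: no right child.

19 28 33 37 15 3 8 25 26 38 18 22 13 4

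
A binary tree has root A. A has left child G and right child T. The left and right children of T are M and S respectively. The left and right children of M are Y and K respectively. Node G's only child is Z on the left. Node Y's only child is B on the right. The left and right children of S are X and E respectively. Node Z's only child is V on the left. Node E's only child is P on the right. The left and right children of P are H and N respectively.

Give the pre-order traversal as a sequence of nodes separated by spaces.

Pre-order visits the node, then its left subtree, then its right subtree.
Visit A.
At A: go left to G.
  Visit G.
  At G: go left to Z.
    Visit Z.
    At Z: go left to V.
      V is a leaf — visit V.
    At Z: no right child.
  At G: no right child.
At A: go right to T.
  Visit T.
  At T: go left to M.
    Visit M.
    At M: go left to Y.
      Visit Y.
      At Y: no left child.
      At Y: go right to B.
        B is a leaf — visit B.
    At M: go right to K.
      K is a leaf — visit K.
  At T: go right to S.
    Visit S.
    At S: go left to X.
      X is a leaf — visit X.
    At S: go right to E.
      Visit E.
      At E: no left child.
      At E: go right to P.
        Visit P.
        At P: go left to H.
          H is a leaf — visit H.
        At P: go right to N.
          N is a leaf — visit N.

A G Z V T M Y B K S X E P H N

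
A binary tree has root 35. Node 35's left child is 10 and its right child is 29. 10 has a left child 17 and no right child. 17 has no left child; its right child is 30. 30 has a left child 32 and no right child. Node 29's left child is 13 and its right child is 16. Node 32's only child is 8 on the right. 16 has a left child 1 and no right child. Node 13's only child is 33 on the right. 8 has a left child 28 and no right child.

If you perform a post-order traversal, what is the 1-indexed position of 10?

Post-order visits the left subtree, then the right subtree, then the node.
At 35: go left to 10.
  At 10: go left to 17.
    At 17: no left child.
    At 17: go right to 30.
      At 30: go left to 32.
        At 32: no left child.
        At 32: go right to 8.
          At 8: go left to 28.
            28 is a leaf — visit 28.
          At 8: no right child.
          Visit 8.
        Visit 32.
      At 30: no right child.
      Visit 30.
    Visit 17.
  At 10: no right child.
  Visit 10.
At 35: go right to 29.
  At 29: go left to 13.
    At 13: no left child.
    At 13: go right to 33.
      33 is a leaf — visit 33.
    Visit 13.
  At 29: go right to 16.
    At 16: go left to 1.
      1 is a leaf — visit 1.
    At 16: no right child.
    Visit 16.
  Visit 29.
Visit 35.
Full post-order sequence: 28, 8, 32, 30, 17, 10, 33, 13, 1, 16, 29, 35.

6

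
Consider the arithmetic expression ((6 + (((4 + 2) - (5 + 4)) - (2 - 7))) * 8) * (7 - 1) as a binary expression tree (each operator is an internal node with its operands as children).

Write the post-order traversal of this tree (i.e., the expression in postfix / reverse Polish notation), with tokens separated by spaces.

Post-order on an expression tree gives postfix notation: for each operator, emit left operand, right operand, then the operator.

6 4 2 + 5 4 + - 2 7 - - + 8 * 7 1 - *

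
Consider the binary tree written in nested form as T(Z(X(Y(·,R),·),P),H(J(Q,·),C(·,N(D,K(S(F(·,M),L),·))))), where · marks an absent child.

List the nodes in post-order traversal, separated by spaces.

Post-order visits the left subtree, then the right subtree, then the node.
At T: go left to Z.
  At Z: go left to X.
    At X: go left to Y.
      At Y: no left child.
      At Y: go right to R.
        R is a leaf — visit R.
      Visit Y.
    At X: no right child.
    Visit X.
  At Z: go right to P.
    P is a leaf — visit P.
  Visit Z.
At T: go right to H.
  At H: go left to J.
    At J: go left to Q.
      Q is a leaf — visit Q.
    At J: no right child.
    Visit J.
  At H: go right to C.
    At C: no left child.
    At C: go right to N.
      At N: go left to D.
        D is a leaf — visit D.
      At N: go right to K.
        At K: go left to S.
          At S: go left to F.
            At F: no left child.
            At F: go right to M.
              M is a leaf — visit M.
            Visit F.
          At S: go right to L.
            L is a leaf — visit L.
          Visit S.
        At K: no right child.
        Visit K.
      Visit N.
    Visit C.
  Visit H.
Visit T.

R Y X P Z Q J D M F L S K N C H T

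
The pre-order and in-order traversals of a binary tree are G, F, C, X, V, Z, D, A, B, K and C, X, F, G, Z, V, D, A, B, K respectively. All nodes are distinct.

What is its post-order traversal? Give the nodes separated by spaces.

The first element of pre-order is the root; it splits in-order into left and right subtrees.
Root G: left subtree has 3 nodes {C, X, F}, right has 6 {Z, V, D, A, B, K}.
  Root F: left subtree has 2 nodes {C, X}, right has 0 { }.
    Root C: left subtree has 0 nodes { }, right has 1 {X}.
  Root V: left subtree has 1 node {Z}, right has 4 {D, A, B, K}.
    Root D: left subtree has 0 nodes { }, right has 3 {A, B, K}.
      Root A: left subtree has 0 nodes { }, right has 2 {B, K}.
        Root B: left subtree has 0 nodes { }, right has 1 {K}.

X C F Z K B A D V G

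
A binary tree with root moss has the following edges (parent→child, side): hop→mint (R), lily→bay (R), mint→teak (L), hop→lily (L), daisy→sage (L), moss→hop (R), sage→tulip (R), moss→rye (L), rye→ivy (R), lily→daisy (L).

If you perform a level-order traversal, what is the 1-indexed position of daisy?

Level-order visits nodes level by level from the root, left to right within each level.
Level 0: moss
Level 1: rye, hop
Level 2: ivy, lily, mint
Level 3: daisy, bay, teak
Level 4: sage
Level 5: tulip
Full level-order sequence: moss, rye, hop, ivy, lily, mint, daisy, bay, teak, sage, tulip.

7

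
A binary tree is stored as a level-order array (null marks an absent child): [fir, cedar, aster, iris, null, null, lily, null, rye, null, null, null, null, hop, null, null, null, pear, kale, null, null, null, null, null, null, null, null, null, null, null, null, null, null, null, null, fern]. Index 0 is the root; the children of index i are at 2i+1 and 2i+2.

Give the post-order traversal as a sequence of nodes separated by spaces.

fern pear kale rye iris cedar hop lily aster fir

Post-order visits the left subtree, then the right subtree, then the node.
At fir: go left to cedar.
  At cedar: go left to iris.
    At iris: no left child.
    At iris: go right to rye.
      At rye: go left to pear.
        At pear: go left to fern.
          fern is a leaf — visit fern.
        At pear: no right child.
        Visit pear.
      At rye: go right to kale.
        kale is a leaf — visit kale.
      Visit rye.
    Visit iris.
  At cedar: no right child.
  Visit cedar.
At fir: go right to aster.
  At aster: no left child.
  At aster: go right to lily.
    At lily: go left to hop.
      hop is a leaf — visit hop.
    At lily: no right child.
    Visit lily.
  Visit aster.
Visit fir.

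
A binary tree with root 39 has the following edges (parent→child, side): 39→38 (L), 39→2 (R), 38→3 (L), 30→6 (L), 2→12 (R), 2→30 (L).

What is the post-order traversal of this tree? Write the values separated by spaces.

3 38 6 30 12 2 39

Post-order visits the left subtree, then the right subtree, then the node.
At 39: go left to 38.
  At 38: go left to 3.
    3 is a leaf — visit 3.
  At 38: no right child.
  Visit 38.
At 39: go right to 2.
  At 2: go left to 30.
    At 30: go left to 6.
      6 is a leaf — visit 6.
    At 30: no right child.
    Visit 30.
  At 2: go right to 12.
    12 is a leaf — visit 12.
  Visit 2.
Visit 39.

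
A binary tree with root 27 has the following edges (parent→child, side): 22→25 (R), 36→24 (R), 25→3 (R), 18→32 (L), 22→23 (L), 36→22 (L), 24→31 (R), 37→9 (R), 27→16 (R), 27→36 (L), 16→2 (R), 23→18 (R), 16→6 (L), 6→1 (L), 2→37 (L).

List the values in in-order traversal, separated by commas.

In-order visits the left subtree, then the node, then the right subtree.
At 27: go left to 36.
  At 36: go left to 22.
    At 22: go left to 23.
      At 23: no left child.
      Visit 23.
      At 23: go right to 18.
        At 18: go left to 32.
          32 is a leaf — visit 32.
        Visit 18.
        At 18: no right child.
    Visit 22.
    At 22: go right to 25.
      At 25: no left child.
      Visit 25.
      At 25: go right to 3.
        3 is a leaf — visit 3.
  Visit 36.
  At 36: go right to 24.
    At 24: no left child.
    Visit 24.
    At 24: go right to 31.
      31 is a leaf — visit 31.
Visit 27.
At 27: go right to 16.
  At 16: go left to 6.
    At 6: go left to 1.
      1 is a leaf — visit 1.
    Visit 6.
    At 6: no right child.
  Visit 16.
  At 16: go right to 2.
    At 2: go left to 37.
      At 37: no left child.
      Visit 37.
      At 37: go right to 9.
        9 is a leaf — visit 9.
    Visit 2.
    At 2: no right child.

23, 32, 18, 22, 25, 3, 36, 24, 31, 27, 1, 6, 16, 37, 9, 2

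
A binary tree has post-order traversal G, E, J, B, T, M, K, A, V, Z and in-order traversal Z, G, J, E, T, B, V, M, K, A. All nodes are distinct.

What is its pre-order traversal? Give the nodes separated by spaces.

The last element of post-order is the root; it splits in-order into left and right subtrees.
Root Z: left subtree has 0 nodes { }, right has 9 {G, J, E, T, B, V, M, K, A}.
  Root V: left subtree has 5 nodes {G, J, E, T, B}, right has 3 {M, K, A}.
    Root T: left subtree has 3 nodes {G, J, E}, right has 1 {B}.
      Root J: left subtree has 1 node {G}, right has 1 {E}.
    Root A: left subtree has 2 nodes {M, K}, right has 0 { }.
      Root K: left subtree has 1 node {M}, right has 0 { }.

Z V T J G E B A K M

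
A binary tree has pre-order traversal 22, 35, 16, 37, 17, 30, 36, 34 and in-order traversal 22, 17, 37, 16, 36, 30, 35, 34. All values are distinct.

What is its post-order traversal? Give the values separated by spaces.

17 37 36 30 16 34 35 22

The first element of pre-order is the root; it splits in-order into left and right subtrees.
Root 22: left subtree has 0 nodes { }, right has 7 {17, 37, 16, 36, 30, 35, 34}.
  Root 35: left subtree has 5 nodes {17, 37, 16, 36, 30}, right has 1 {34}.
    Root 16: left subtree has 2 nodes {17, 37}, right has 2 {36, 30}.
      Root 37: left subtree has 1 node {17}, right has 0 { }.
      Root 30: left subtree has 1 node {36}, right has 0 { }.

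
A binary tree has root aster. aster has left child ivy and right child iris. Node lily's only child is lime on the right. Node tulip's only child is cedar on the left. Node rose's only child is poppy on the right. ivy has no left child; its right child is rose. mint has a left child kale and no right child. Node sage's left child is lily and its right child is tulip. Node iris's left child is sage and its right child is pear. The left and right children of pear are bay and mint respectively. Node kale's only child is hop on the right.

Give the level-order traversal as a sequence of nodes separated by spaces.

Level-order visits nodes level by level from the root, left to right within each level.
Level 0: aster
Level 1: ivy, iris
Level 2: rose, sage, pear
Level 3: poppy, lily, tulip, bay, mint
Level 4: lime, cedar, kale
Level 5: hop

aster ivy iris rose sage pear poppy lily tulip bay mint lime cedar kale hop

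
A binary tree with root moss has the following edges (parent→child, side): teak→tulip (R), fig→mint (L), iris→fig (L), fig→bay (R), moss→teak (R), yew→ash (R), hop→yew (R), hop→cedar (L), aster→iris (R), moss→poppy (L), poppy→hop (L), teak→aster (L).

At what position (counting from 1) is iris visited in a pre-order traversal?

Pre-order visits the node, then its left subtree, then its right subtree.
Visit moss.
At moss: go left to poppy.
  Visit poppy.
  At poppy: go left to hop.
    Visit hop.
    At hop: go left to cedar.
      cedar is a leaf — visit cedar.
    At hop: go right to yew.
      Visit yew.
      At yew: no left child.
      At yew: go right to ash.
        ash is a leaf — visit ash.
  At poppy: no right child.
At moss: go right to teak.
  Visit teak.
  At teak: go left to aster.
    Visit aster.
    At aster: no left child.
    At aster: go right to iris.
      Visit iris.
      At iris: go left to fig.
        Visit fig.
        At fig: go left to mint.
          mint is a leaf — visit mint.
        At fig: go right to bay.
          bay is a leaf — visit bay.
      At iris: no right child.
  At teak: go right to tulip.
    tulip is a leaf — visit tulip.
Full pre-order sequence: moss, poppy, hop, cedar, yew, ash, teak, aster, iris, fig, mint, bay, tulip.

9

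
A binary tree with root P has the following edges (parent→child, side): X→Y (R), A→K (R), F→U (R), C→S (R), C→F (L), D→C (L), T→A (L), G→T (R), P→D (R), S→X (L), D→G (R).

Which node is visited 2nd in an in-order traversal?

In-order visits the left subtree, then the node, then the right subtree.
At P: no left child.
Visit P.
At P: go right to D.
  At D: go left to C.
    At C: go left to F.
      At F: no left child.
      Visit F.
      At F: go right to U.
        U is a leaf — visit U.
    Visit C.
    At C: go right to S.
      At S: go left to X.
        At X: no left child.
        Visit X.
        At X: go right to Y.
          Y is a leaf — visit Y.
      Visit S.
      At S: no right child.
  Visit D.
  At D: go right to G.
    At G: no left child.
    Visit G.
    At G: go right to T.
      At T: go left to A.
        At A: no left child.
        Visit A.
        At A: go right to K.
          K is a leaf — visit K.
      Visit T.
      At T: no right child.
Full in-order sequence: P, F, U, C, X, Y, S, D, G, A, K, T.

F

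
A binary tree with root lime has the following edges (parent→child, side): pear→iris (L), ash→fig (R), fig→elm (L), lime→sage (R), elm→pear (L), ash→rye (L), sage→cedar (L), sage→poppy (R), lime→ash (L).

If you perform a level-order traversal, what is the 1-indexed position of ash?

Level-order visits nodes level by level from the root, left to right within each level.
Level 0: lime
Level 1: ash, sage
Level 2: rye, fig, cedar, poppy
Level 3: elm
Level 4: pear
Level 5: iris
Full level-order sequence: lime, ash, sage, rye, fig, cedar, poppy, elm, pear, iris.

2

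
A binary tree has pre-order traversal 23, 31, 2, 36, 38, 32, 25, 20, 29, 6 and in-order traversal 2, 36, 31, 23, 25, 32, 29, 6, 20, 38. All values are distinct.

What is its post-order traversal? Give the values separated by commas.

The first element of pre-order is the root; it splits in-order into left and right subtrees.
Root 23: left subtree has 3 nodes {2, 36, 31}, right has 6 {25, 32, 29, 6, 20, 38}.
  Root 31: left subtree has 2 nodes {2, 36}, right has 0 { }.
    Root 2: left subtree has 0 nodes { }, right has 1 {36}.
  Root 38: left subtree has 5 nodes {25, 32, 29, 6, 20}, right has 0 { }.
    Root 32: left subtree has 1 node {25}, right has 3 {29, 6, 20}.
      Root 20: left subtree has 2 nodes {29, 6}, right has 0 { }.
        Root 29: left subtree has 0 nodes { }, right has 1 {6}.

36, 2, 31, 25, 6, 29, 20, 32, 38, 23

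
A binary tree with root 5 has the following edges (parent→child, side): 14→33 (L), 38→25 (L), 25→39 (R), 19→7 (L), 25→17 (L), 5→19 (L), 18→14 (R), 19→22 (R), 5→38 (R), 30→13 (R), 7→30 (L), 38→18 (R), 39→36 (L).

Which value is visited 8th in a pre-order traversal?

25

Pre-order visits the node, then its left subtree, then its right subtree.
Visit 5.
At 5: go left to 19.
  Visit 19.
  At 19: go left to 7.
    Visit 7.
    At 7: go left to 30.
      Visit 30.
      At 30: no left child.
      At 30: go right to 13.
        13 is a leaf — visit 13.
    At 7: no right child.
  At 19: go right to 22.
    22 is a leaf — visit 22.
At 5: go right to 38.
  Visit 38.
  At 38: go left to 25.
    Visit 25.
    At 25: go left to 17.
      17 is a leaf — visit 17.
    At 25: go right to 39.
      Visit 39.
      At 39: go left to 36.
        36 is a leaf — visit 36.
      At 39: no right child.
  At 38: go right to 18.
    Visit 18.
    At 18: no left child.
    At 18: go right to 14.
      Visit 14.
      At 14: go left to 33.
        33 is a leaf — visit 33.
      At 14: no right child.
Full pre-order sequence: 5, 19, 7, 30, 13, 22, 38, 25, 17, 39, 36, 18, 14, 33.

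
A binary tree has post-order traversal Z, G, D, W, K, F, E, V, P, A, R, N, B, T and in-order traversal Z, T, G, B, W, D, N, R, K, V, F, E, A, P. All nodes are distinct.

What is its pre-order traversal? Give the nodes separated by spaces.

The last element of post-order is the root; it splits in-order into left and right subtrees.
Root T: left subtree has 1 node {Z}, right has 12 {G, B, W, D, N, R, K, V, F, E, A, P}.
  Root B: left subtree has 1 node {G}, right has 10 {W, D, N, R, K, V, F, E, A, P}.
    Root N: left subtree has 2 nodes {W, D}, right has 7 {R, K, V, F, E, A, P}.
      Root W: left subtree has 0 nodes { }, right has 1 {D}.
      Root R: left subtree has 0 nodes { }, right has 6 {K, V, F, E, A, P}.
        Root A: left subtree has 4 nodes {K, V, F, E}, right has 1 {P}.
          Root V: left subtree has 1 node {K}, right has 2 {F, E}.
            Root E: left subtree has 1 node {F}, right has 0 { }.

T Z B G N W D R A V K E F P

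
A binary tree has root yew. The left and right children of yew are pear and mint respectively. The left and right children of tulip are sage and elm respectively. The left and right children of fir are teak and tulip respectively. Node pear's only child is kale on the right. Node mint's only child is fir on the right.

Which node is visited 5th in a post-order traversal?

elm

Post-order visits the left subtree, then the right subtree, then the node.
At yew: go left to pear.
  At pear: no left child.
  At pear: go right to kale.
    kale is a leaf — visit kale.
  Visit pear.
At yew: go right to mint.
  At mint: no left child.
  At mint: go right to fir.
    At fir: go left to teak.
      teak is a leaf — visit teak.
    At fir: go right to tulip.
      At tulip: go left to sage.
        sage is a leaf — visit sage.
      At tulip: go right to elm.
        elm is a leaf — visit elm.
      Visit tulip.
    Visit fir.
  Visit mint.
Visit yew.
Full post-order sequence: kale, pear, teak, sage, elm, tulip, fir, mint, yew.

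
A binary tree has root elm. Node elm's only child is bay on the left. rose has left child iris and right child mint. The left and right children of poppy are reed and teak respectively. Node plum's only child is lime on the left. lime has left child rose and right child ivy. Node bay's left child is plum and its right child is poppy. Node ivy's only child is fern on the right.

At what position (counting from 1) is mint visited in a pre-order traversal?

7

Pre-order visits the node, then its left subtree, then its right subtree.
Visit elm.
At elm: go left to bay.
  Visit bay.
  At bay: go left to plum.
    Visit plum.
    At plum: go left to lime.
      Visit lime.
      At lime: go left to rose.
        Visit rose.
        At rose: go left to iris.
          iris is a leaf — visit iris.
        At rose: go right to mint.
          mint is a leaf — visit mint.
      At lime: go right to ivy.
        Visit ivy.
        At ivy: no left child.
        At ivy: go right to fern.
          fern is a leaf — visit fern.
    At plum: no right child.
  At bay: go right to poppy.
    Visit poppy.
    At poppy: go left to reed.
      reed is a leaf — visit reed.
    At poppy: go right to teak.
      teak is a leaf — visit teak.
At elm: no right child.
Full pre-order sequence: elm, bay, plum, lime, rose, iris, mint, ivy, fern, poppy, reed, teak.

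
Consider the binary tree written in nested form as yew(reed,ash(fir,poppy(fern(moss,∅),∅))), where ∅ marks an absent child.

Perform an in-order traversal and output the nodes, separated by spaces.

reed yew fir ash moss fern poppy

In-order visits the left subtree, then the node, then the right subtree.
At yew: go left to reed.
  reed is a leaf — visit reed.
Visit yew.
At yew: go right to ash.
  At ash: go left to fir.
    fir is a leaf — visit fir.
  Visit ash.
  At ash: go right to poppy.
    At poppy: go left to fern.
      At fern: go left to moss.
        moss is a leaf — visit moss.
      Visit fern.
      At fern: no right child.
    Visit poppy.
    At poppy: no right child.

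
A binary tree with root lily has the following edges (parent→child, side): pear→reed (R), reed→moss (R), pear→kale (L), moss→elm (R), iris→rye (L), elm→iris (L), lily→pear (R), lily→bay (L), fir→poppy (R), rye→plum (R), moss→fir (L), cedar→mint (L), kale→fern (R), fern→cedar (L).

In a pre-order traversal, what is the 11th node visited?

poppy

Pre-order visits the node, then its left subtree, then its right subtree.
Visit lily.
At lily: go left to bay.
  bay is a leaf — visit bay.
At lily: go right to pear.
  Visit pear.
  At pear: go left to kale.
    Visit kale.
    At kale: no left child.
    At kale: go right to fern.
      Visit fern.
      At fern: go left to cedar.
        Visit cedar.
        At cedar: go left to mint.
          mint is a leaf — visit mint.
        At cedar: no right child.
      At fern: no right child.
  At pear: go right to reed.
    Visit reed.
    At reed: no left child.
    At reed: go right to moss.
      Visit moss.
      At moss: go left to fir.
        Visit fir.
        At fir: no left child.
        At fir: go right to poppy.
          poppy is a leaf — visit poppy.
      At moss: go right to elm.
        Visit elm.
        At elm: go left to iris.
          Visit iris.
          At iris: go left to rye.
            Visit rye.
            At rye: no left child.
            At rye: go right to plum.
              plum is a leaf — visit plum.
          At iris: no right child.
        At elm: no right child.
Full pre-order sequence: lily, bay, pear, kale, fern, cedar, mint, reed, moss, fir, poppy, elm, iris, rye, plum.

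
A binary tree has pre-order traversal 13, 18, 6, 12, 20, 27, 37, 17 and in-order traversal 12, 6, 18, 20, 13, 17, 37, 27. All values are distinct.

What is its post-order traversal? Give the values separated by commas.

The first element of pre-order is the root; it splits in-order into left and right subtrees.
Root 13: left subtree has 4 nodes {12, 6, 18, 20}, right has 3 {17, 37, 27}.
  Root 18: left subtree has 2 nodes {12, 6}, right has 1 {20}.
    Root 6: left subtree has 1 node {12}, right has 0 { }.
  Root 27: left subtree has 2 nodes {17, 37}, right has 0 { }.
    Root 37: left subtree has 1 node {17}, right has 0 { }.

12, 6, 20, 18, 17, 37, 27, 13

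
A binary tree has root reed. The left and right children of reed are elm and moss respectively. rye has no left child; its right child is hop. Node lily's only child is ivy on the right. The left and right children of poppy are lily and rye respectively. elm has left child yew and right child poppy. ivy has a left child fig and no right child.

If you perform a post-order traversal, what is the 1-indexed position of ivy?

Post-order visits the left subtree, then the right subtree, then the node.
At reed: go left to elm.
  At elm: go left to yew.
    yew is a leaf — visit yew.
  At elm: go right to poppy.
    At poppy: go left to lily.
      At lily: no left child.
      At lily: go right to ivy.
        At ivy: go left to fig.
          fig is a leaf — visit fig.
        At ivy: no right child.
        Visit ivy.
      Visit lily.
    At poppy: go right to rye.
      At rye: no left child.
      At rye: go right to hop.
        hop is a leaf — visit hop.
      Visit rye.
    Visit poppy.
  Visit elm.
At reed: go right to moss.
  moss is a leaf — visit moss.
Visit reed.
Full post-order sequence: yew, fig, ivy, lily, hop, rye, poppy, elm, moss, reed.

3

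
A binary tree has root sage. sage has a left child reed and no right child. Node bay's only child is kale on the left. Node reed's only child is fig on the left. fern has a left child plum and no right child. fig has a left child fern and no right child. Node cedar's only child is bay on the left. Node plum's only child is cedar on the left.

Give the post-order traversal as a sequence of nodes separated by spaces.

Post-order visits the left subtree, then the right subtree, then the node.
At sage: go left to reed.
  At reed: go left to fig.
    At fig: go left to fern.
      At fern: go left to plum.
        At plum: go left to cedar.
          At cedar: go left to bay.
            At bay: go left to kale.
              kale is a leaf — visit kale.
            At bay: no right child.
            Visit bay.
          At cedar: no right child.
          Visit cedar.
        At plum: no right child.
        Visit plum.
      At fern: no right child.
      Visit fern.
    At fig: no right child.
    Visit fig.
  At reed: no right child.
  Visit reed.
At sage: no right child.
Visit sage.

kale bay cedar plum fern fig reed sage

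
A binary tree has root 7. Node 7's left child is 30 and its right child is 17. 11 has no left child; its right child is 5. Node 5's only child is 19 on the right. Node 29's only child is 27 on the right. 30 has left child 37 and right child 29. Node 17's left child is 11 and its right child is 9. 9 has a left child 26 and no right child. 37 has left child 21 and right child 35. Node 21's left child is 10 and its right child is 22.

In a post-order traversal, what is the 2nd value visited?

22

Post-order visits the left subtree, then the right subtree, then the node.
At 7: go left to 30.
  At 30: go left to 37.
    At 37: go left to 21.
      At 21: go left to 10.
        10 is a leaf — visit 10.
      At 21: go right to 22.
        22 is a leaf — visit 22.
      Visit 21.
    At 37: go right to 35.
      35 is a leaf — visit 35.
    Visit 37.
  At 30: go right to 29.
    At 29: no left child.
    At 29: go right to 27.
      27 is a leaf — visit 27.
    Visit 29.
  Visit 30.
At 7: go right to 17.
  At 17: go left to 11.
    At 11: no left child.
    At 11: go right to 5.
      At 5: no left child.
      At 5: go right to 19.
        19 is a leaf — visit 19.
      Visit 5.
    Visit 11.
  At 17: go right to 9.
    At 9: go left to 26.
      26 is a leaf — visit 26.
    At 9: no right child.
    Visit 9.
  Visit 17.
Visit 7.
Full post-order sequence: 10, 22, 21, 35, 37, 27, 29, 30, 19, 5, 11, 26, 9, 17, 7.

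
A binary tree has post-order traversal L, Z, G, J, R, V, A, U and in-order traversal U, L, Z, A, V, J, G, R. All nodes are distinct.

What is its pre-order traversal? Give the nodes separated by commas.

U, A, Z, L, V, R, J, G

The last element of post-order is the root; it splits in-order into left and right subtrees.
Root U: left subtree has 0 nodes { }, right has 7 {L, Z, A, V, J, G, R}.
  Root A: left subtree has 2 nodes {L, Z}, right has 4 {V, J, G, R}.
    Root Z: left subtree has 1 node {L}, right has 0 { }.
    Root V: left subtree has 0 nodes { }, right has 3 {J, G, R}.
      Root R: left subtree has 2 nodes {J, G}, right has 0 { }.
        Root J: left subtree has 0 nodes { }, right has 1 {G}.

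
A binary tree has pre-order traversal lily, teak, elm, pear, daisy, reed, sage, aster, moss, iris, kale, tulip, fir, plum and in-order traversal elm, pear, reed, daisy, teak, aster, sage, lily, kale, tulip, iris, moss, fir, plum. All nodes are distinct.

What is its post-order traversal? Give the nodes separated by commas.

reed, daisy, pear, elm, aster, sage, teak, tulip, kale, iris, plum, fir, moss, lily

The first element of pre-order is the root; it splits in-order into left and right subtrees.
Root lily: left subtree has 7 nodes {elm, pear, reed, daisy, teak, aster, sage}, right has 6 {kale, tulip, iris, moss, fir, plum}.
  Root teak: left subtree has 4 nodes {elm, pear, reed, daisy}, right has 2 {aster, sage}.
    Root elm: left subtree has 0 nodes { }, right has 3 {pear, reed, daisy}.
      Root pear: left subtree has 0 nodes { }, right has 2 {reed, daisy}.
        Root daisy: left subtree has 1 node {reed}, right has 0 { }.
    Root sage: left subtree has 1 node {aster}, right has 0 { }.
  Root moss: left subtree has 3 nodes {kale, tulip, iris}, right has 2 {fir, plum}.
    Root iris: left subtree has 2 nodes {kale, tulip}, right has 0 { }.
      Root kale: left subtree has 0 nodes { }, right has 1 {tulip}.
    Root fir: left subtree has 0 nodes { }, right has 1 {plum}.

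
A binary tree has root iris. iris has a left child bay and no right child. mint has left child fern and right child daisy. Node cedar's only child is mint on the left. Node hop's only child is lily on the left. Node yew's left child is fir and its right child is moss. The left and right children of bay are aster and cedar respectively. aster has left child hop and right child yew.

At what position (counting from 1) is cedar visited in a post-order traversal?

Post-order visits the left subtree, then the right subtree, then the node.
At iris: go left to bay.
  At bay: go left to aster.
    At aster: go left to hop.
      At hop: go left to lily.
        lily is a leaf — visit lily.
      At hop: no right child.
      Visit hop.
    At aster: go right to yew.
      At yew: go left to fir.
        fir is a leaf — visit fir.
      At yew: go right to moss.
        moss is a leaf — visit moss.
      Visit yew.
    Visit aster.
  At bay: go right to cedar.
    At cedar: go left to mint.
      At mint: go left to fern.
        fern is a leaf — visit fern.
      At mint: go right to daisy.
        daisy is a leaf — visit daisy.
      Visit mint.
    At cedar: no right child.
    Visit cedar.
  Visit bay.
At iris: no right child.
Visit iris.
Full post-order sequence: lily, hop, fir, moss, yew, aster, fern, daisy, mint, cedar, bay, iris.

10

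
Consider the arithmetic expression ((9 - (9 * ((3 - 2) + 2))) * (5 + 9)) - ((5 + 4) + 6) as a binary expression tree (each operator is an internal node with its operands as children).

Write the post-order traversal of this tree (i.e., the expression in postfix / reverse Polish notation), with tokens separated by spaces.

9 9 3 2 - 2 + * - 5 9 + * 5 4 + 6 + -

Post-order on an expression tree gives postfix notation: for each operator, emit left operand, right operand, then the operator.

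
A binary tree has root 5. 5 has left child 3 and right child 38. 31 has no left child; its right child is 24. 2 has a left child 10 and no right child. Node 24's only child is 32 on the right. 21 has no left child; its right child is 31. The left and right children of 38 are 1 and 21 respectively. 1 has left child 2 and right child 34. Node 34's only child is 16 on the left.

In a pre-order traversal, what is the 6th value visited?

10

Pre-order visits the node, then its left subtree, then its right subtree.
Visit 5.
At 5: go left to 3.
  3 is a leaf — visit 3.
At 5: go right to 38.
  Visit 38.
  At 38: go left to 1.
    Visit 1.
    At 1: go left to 2.
      Visit 2.
      At 2: go left to 10.
        10 is a leaf — visit 10.
      At 2: no right child.
    At 1: go right to 34.
      Visit 34.
      At 34: go left to 16.
        16 is a leaf — visit 16.
      At 34: no right child.
  At 38: go right to 21.
    Visit 21.
    At 21: no left child.
    At 21: go right to 31.
      Visit 31.
      At 31: no left child.
      At 31: go right to 24.
        Visit 24.
        At 24: no left child.
        At 24: go right to 32.
          32 is a leaf — visit 32.
Full pre-order sequence: 5, 3, 38, 1, 2, 10, 34, 16, 21, 31, 24, 32.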